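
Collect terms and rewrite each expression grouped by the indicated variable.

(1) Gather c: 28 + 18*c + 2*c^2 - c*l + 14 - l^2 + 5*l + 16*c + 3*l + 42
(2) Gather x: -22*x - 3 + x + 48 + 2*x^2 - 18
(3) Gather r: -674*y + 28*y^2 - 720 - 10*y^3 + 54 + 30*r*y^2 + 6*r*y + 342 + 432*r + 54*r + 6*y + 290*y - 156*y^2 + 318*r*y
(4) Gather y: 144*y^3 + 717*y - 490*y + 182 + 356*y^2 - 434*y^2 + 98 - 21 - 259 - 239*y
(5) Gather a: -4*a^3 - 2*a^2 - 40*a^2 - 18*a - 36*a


(1) = 2*c^2 + c*(34 - l) - l^2 + 8*l + 84
(2) = 2*x^2 - 21*x + 27
(3) = r*(30*y^2 + 324*y + 486) - 10*y^3 - 128*y^2 - 378*y - 324
(4) = 144*y^3 - 78*y^2 - 12*y
(5) = -4*a^3 - 42*a^2 - 54*a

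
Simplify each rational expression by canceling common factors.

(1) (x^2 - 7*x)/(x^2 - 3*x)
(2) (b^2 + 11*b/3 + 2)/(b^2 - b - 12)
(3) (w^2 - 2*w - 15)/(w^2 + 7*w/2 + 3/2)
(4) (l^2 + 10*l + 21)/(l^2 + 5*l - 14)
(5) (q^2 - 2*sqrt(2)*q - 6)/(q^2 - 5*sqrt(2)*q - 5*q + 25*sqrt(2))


(1) = (x - 7)/(x - 3)
(2) = (3*b + 2)/(3*b - 12)
(3) = (2*w - 10)/(2*w + 1)
(4) = (l + 3)/(l - 2)
(5) = (q^2 - 2*sqrt(2)*q - 6)/(q^2 + q*(-5*sqrt(2) - 5) + 25*sqrt(2))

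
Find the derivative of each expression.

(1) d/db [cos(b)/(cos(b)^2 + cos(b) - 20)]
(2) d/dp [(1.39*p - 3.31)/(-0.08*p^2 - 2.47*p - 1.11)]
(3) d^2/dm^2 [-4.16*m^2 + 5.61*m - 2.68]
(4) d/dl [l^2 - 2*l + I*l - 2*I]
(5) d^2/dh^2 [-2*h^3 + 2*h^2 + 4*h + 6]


(1) = (cos(b)^2 + 20)*sin(b)/(cos(b)^2 + cos(b) - 20)^2
(2) = (0.1112*p^2 - 0.5296*p - 9.7186)/(0.0064*p^4 + 0.3952*p^3 + 6.2785*p^2 + 5.4834*p + 1.2321)
(3) = -8.32000000000000
(4) = 2*l - 2 + I
(5) = 4 - 12*h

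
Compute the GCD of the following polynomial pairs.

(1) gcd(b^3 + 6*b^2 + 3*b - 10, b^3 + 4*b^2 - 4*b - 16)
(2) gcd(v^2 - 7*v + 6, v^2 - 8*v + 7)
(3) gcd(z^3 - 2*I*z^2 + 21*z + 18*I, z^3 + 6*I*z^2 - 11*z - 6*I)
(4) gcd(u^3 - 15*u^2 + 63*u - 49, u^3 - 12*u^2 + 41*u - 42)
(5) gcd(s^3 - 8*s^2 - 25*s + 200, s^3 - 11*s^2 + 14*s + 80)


(1) = gcd((b - 1)*(b + 2)*(b + 5), (b - 2)*(b + 2)*(b + 4)) = b + 2
(2) = v - 1
(3) = z^2 + 4*I*z - 3
(4) = u - 7
(5) = gcd((s - 8)*(s - 5)*(s + 5), (s - 8)*(s - 5)*(s + 2)) = s^2 - 13*s + 40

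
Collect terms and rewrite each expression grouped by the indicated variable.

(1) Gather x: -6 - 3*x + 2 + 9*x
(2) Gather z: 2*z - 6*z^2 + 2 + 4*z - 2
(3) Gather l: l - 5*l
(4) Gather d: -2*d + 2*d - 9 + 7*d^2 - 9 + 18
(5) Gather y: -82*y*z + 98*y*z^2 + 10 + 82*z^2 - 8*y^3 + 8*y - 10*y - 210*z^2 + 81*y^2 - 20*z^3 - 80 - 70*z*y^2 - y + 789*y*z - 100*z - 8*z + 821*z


(1) = 6*x - 4
(2) = -6*z^2 + 6*z
(3) = -4*l
(4) = 7*d^2
(5) = -8*y^3 + y^2*(81 - 70*z) + y*(98*z^2 + 707*z - 3) - 20*z^3 - 128*z^2 + 713*z - 70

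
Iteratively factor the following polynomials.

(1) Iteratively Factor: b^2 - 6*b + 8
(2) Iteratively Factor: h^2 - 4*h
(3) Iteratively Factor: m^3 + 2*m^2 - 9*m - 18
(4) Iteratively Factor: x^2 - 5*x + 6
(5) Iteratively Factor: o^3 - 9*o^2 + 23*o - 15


(1) = (b - 4)*(b - 2)
(2) = (h - 4)*(h)
(3) = (m + 2)*(m^2 - 9) = (m - 3)*(m + 2)*(m + 3)
(4) = (x - 3)*(x - 2)
(5) = (o - 1)*(o^2 - 8*o + 15) = (o - 3)*(o - 1)*(o - 5)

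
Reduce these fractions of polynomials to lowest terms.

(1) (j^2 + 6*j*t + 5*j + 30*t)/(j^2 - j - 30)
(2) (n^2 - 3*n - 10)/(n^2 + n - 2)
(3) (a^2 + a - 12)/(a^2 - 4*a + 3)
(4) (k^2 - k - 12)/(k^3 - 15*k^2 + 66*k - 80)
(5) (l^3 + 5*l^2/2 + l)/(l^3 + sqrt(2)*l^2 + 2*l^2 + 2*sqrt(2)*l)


(1) = (j + 6*t)/(j - 6)
(2) = (n - 5)/(n - 1)
(3) = (a + 4)/(a - 1)
(4) = (k^2 - k - 12)/(k^3 - 15*k^2 + 66*k - 80)
(5) = (2*l + 1)/(2*l + 2*sqrt(2))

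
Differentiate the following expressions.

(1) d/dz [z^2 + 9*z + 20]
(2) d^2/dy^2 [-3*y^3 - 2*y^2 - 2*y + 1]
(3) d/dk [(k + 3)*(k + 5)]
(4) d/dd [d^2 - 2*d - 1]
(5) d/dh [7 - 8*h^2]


(1) = 2*z + 9
(2) = -18*y - 4
(3) = 2*k + 8
(4) = 2*d - 2
(5) = -16*h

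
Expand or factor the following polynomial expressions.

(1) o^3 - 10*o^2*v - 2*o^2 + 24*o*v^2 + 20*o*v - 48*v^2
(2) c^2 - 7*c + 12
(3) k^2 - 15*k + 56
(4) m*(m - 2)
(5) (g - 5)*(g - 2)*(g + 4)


(1) = (o - 2)*(o - 6*v)*(o - 4*v)
(2) = (c - 4)*(c - 3)
(3) = (k - 8)*(k - 7)
(4) = m^2 - 2*m
(5) = g^3 - 3*g^2 - 18*g + 40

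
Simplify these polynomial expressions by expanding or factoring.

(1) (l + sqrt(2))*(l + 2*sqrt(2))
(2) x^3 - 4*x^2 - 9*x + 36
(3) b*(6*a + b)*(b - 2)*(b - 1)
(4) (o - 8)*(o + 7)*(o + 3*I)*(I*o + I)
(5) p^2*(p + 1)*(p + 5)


(1) = l^2 + 3*sqrt(2)*l + 4
(2) = (x - 4)*(x - 3)*(x + 3)
(3) = 6*a*b^3 - 18*a*b^2 + 12*a*b + b^4 - 3*b^3 + 2*b^2
(4) = I*o^4 - 3*o^3 - 57*I*o^2 + 171*o - 56*I*o + 168
(5) = p^4 + 6*p^3 + 5*p^2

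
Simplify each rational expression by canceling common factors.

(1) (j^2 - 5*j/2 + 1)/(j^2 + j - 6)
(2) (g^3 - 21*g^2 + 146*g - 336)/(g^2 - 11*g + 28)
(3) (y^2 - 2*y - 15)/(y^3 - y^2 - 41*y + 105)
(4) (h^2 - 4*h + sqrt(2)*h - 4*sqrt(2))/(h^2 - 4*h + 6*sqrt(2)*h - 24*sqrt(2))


(1) = (2*j - 1)/(2*j + 6)
(2) = (g^2 - 14*g + 48)/(g - 4)
(3) = (y + 3)/(y^2 + 4*y - 21)
(4) = (h + sqrt(2))/(h + 6*sqrt(2))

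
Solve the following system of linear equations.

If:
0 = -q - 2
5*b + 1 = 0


Then:
b = -1/5
q = -2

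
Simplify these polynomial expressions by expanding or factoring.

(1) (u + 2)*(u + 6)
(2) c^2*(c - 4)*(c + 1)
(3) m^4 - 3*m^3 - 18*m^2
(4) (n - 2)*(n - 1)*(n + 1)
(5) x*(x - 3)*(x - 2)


(1) = u^2 + 8*u + 12
(2) = c^4 - 3*c^3 - 4*c^2
(3) = m^2*(m - 6)*(m + 3)
(4) = n^3 - 2*n^2 - n + 2
(5) = x^3 - 5*x^2 + 6*x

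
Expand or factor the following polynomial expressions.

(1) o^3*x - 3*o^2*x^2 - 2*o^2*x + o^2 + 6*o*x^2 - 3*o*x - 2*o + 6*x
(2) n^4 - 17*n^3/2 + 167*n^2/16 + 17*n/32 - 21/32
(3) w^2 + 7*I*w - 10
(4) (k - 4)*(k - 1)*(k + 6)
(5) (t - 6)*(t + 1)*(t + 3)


(1) = (o - 2)*(o - 3*x)*(o*x + 1)
(2) = (n - 7)*(n - 3/2)*(n - 1/4)*(n + 1/4)
(3) = (w + 2*I)*(w + 5*I)
(4) = k^3 + k^2 - 26*k + 24
(5) = t^3 - 2*t^2 - 21*t - 18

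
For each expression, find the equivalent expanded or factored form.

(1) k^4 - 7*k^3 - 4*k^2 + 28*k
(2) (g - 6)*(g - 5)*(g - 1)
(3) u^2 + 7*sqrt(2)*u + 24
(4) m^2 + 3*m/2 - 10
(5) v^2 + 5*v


(1) = k*(k - 7)*(k - 2)*(k + 2)
(2) = g^3 - 12*g^2 + 41*g - 30
(3) = (u + 3*sqrt(2))*(u + 4*sqrt(2))
(4) = (m - 5/2)*(m + 4)
(5) = v*(v + 5)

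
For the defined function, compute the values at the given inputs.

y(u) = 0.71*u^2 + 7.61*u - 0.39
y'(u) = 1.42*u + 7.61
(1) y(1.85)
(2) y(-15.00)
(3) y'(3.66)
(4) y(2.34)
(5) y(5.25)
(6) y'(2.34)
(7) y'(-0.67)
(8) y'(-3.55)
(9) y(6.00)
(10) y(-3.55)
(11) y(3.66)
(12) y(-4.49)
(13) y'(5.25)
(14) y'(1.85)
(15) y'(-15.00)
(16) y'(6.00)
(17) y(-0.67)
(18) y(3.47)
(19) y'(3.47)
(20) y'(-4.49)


(1) = 16.12
(2) = 45.21
(3) = 12.81
(4) = 21.31
(5) = 59.13
(6) = 10.93
(7) = 6.66
(8) = 2.57
(9) = 70.83
(10) = -18.46
(11) = 36.97
(12) = -20.25
(13) = 15.07
(14) = 10.24
(15) = -13.69
(16) = 16.13
(17) = -5.17
(18) = 34.57
(19) = 12.54
(20) = 1.23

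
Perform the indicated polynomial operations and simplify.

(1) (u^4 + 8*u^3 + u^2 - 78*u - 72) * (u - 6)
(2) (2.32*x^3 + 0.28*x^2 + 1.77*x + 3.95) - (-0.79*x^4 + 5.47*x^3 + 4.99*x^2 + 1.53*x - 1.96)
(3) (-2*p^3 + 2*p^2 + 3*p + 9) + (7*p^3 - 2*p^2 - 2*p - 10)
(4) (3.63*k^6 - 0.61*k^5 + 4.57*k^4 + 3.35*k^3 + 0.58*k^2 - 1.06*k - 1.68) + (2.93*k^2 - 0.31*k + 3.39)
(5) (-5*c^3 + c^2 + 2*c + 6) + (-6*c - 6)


(1) = u^5 + 2*u^4 - 47*u^3 - 84*u^2 + 396*u + 432
(2) = 0.79*x^4 - 3.15*x^3 - 4.71*x^2 + 0.24*x + 5.91
(3) = 5*p^3 + p - 1
(4) = 3.63*k^6 - 0.61*k^5 + 4.57*k^4 + 3.35*k^3 + 3.51*k^2 - 1.37*k + 1.71
(5) = -5*c^3 + c^2 - 4*c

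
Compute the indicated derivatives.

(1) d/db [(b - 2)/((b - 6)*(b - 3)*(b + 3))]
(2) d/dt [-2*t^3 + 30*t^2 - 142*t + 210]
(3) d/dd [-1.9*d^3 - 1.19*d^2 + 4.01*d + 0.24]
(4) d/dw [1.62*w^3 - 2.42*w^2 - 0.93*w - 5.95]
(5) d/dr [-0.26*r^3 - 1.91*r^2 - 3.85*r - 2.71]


(1) = 2*(-b^3 + 6*b^2 - 12*b + 18)/(b^6 - 12*b^5 + 18*b^4 + 216*b^3 - 567*b^2 - 972*b + 2916)
(2) = -6*t^2 + 60*t - 142
(3) = -5.7*d^2 - 2.38*d + 4.01
(4) = 4.86*w^2 - 4.84*w - 0.93
(5) = -0.78*r^2 - 3.82*r - 3.85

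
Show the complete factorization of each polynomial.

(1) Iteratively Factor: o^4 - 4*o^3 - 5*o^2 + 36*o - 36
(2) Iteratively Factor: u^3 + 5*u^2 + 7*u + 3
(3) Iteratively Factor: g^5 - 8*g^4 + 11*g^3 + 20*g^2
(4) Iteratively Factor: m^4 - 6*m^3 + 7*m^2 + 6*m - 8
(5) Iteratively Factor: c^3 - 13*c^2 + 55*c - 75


(1) = (o - 2)*(o^3 - 2*o^2 - 9*o + 18) = (o - 2)*(o + 3)*(o^2 - 5*o + 6) = (o - 3)*(o - 2)*(o + 3)*(o - 2)
(2) = (u + 1)*(u^2 + 4*u + 3) = (u + 1)^2*(u + 3)
(3) = (g - 4)*(g^4 - 4*g^3 - 5*g^2) = g*(g - 4)*(g^3 - 4*g^2 - 5*g) = g^2*(g - 4)*(g^2 - 4*g - 5) = g^2*(g - 4)*(g + 1)*(g - 5)
(4) = (m - 1)*(m^3 - 5*m^2 + 2*m + 8) = (m - 1)*(m + 1)*(m^2 - 6*m + 8) = (m - 4)*(m - 1)*(m + 1)*(m - 2)
(5) = (c - 5)*(c^2 - 8*c + 15) = (c - 5)^2*(c - 3)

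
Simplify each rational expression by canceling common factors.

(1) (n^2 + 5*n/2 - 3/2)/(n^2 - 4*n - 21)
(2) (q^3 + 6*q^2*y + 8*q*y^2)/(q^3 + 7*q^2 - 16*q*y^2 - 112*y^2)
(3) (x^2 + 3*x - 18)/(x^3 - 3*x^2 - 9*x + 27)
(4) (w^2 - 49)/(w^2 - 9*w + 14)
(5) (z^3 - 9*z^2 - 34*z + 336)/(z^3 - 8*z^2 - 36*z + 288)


(1) = (2*n - 1)/(2*n - 14)
(2) = (-q^2 - 2*q*y)/(-q^2 + 4*q*y - 7*q + 28*y)
(3) = (x + 6)/(x^2 - 9)
(4) = (w + 7)/(w - 2)
(5) = (z - 7)/(z - 6)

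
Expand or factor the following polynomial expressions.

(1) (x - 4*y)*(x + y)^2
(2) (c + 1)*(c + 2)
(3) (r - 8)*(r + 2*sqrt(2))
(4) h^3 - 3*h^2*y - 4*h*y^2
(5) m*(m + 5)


(1) = x^3 - 2*x^2*y - 7*x*y^2 - 4*y^3
(2) = c^2 + 3*c + 2
(3) = r^2 - 8*r + 2*sqrt(2)*r - 16*sqrt(2)
(4) = h*(h - 4*y)*(h + y)
(5) = m^2 + 5*m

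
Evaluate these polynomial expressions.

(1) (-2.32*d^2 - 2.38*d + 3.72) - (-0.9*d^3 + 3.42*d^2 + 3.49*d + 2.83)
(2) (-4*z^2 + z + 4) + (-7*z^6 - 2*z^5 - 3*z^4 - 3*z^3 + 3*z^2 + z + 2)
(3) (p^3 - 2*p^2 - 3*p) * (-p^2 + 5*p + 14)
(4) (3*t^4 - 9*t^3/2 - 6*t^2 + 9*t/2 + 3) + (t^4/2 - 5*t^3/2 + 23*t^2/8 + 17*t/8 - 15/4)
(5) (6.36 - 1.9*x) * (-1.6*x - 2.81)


(1) = 0.9*d^3 - 5.74*d^2 - 5.87*d + 0.89
(2) = -7*z^6 - 2*z^5 - 3*z^4 - 3*z^3 - z^2 + 2*z + 6
(3) = -p^5 + 7*p^4 + 7*p^3 - 43*p^2 - 42*p
(4) = 7*t^4/2 - 7*t^3 - 25*t^2/8 + 53*t/8 - 3/4
(5) = 3.04*x^2 - 4.837*x - 17.8716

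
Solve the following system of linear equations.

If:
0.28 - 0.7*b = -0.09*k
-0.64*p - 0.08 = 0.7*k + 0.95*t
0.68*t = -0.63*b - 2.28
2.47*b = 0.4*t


Then:
b = -0.47
k = -6.78
p = 11.62
t = -2.92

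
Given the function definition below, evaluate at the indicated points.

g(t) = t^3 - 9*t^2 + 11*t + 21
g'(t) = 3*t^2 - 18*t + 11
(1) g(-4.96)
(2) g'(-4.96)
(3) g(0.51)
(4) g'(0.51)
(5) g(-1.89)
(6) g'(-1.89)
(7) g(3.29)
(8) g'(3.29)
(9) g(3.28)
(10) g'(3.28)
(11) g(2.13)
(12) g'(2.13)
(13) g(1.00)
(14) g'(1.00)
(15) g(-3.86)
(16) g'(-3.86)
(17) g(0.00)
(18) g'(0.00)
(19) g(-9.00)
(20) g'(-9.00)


(1) = -377.00
(2) = 174.08
(3) = 24.40
(4) = 2.60
(5) = -38.69
(6) = 55.74
(7) = -4.62
(8) = -15.75
(9) = -4.46
(10) = -15.76
(11) = 13.26
(12) = -13.73
(13) = 24.00
(14) = -4.00
(15) = -213.07
(16) = 125.18
(17) = 21.00
(18) = 11.00
(19) = -1536.00
(20) = 416.00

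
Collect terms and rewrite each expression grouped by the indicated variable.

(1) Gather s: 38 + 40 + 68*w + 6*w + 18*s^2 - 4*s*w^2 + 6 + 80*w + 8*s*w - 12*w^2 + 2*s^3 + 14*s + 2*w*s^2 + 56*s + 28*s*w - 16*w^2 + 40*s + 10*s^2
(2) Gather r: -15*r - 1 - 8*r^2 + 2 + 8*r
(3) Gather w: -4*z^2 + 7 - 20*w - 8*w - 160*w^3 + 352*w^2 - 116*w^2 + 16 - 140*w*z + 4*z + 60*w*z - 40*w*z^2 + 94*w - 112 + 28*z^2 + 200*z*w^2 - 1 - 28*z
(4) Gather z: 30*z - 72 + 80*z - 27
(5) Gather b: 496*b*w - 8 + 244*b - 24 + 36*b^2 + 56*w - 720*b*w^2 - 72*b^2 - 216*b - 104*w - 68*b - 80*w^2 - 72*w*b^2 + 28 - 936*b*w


(1) = 2*s^3 + s^2*(2*w + 28) + s*(-4*w^2 + 36*w + 110) - 28*w^2 + 154*w + 84
(2) = -8*r^2 - 7*r + 1
(3) = -160*w^3 + w^2*(200*z + 236) + w*(-40*z^2 - 80*z + 66) + 24*z^2 - 24*z - 90
(4) = 110*z - 99
(5) = b^2*(-72*w - 36) + b*(-720*w^2 - 440*w - 40) - 80*w^2 - 48*w - 4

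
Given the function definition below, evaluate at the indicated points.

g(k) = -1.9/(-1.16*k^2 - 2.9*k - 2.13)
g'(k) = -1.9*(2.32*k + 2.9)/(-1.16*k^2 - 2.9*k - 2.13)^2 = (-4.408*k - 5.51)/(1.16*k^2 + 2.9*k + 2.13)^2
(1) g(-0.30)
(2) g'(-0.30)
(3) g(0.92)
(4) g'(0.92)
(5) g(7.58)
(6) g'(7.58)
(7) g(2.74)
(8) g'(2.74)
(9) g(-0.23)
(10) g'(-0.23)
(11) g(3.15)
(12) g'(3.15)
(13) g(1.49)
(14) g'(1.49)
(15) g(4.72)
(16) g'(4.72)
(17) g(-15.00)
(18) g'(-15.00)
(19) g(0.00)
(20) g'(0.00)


(1) = 1.39
(2) = -2.25
(3) = 0.33
(4) = -0.29
(5) = 0.02
(6) = -0.00
(7) = 0.10
(8) = -0.05
(9) = 1.25
(10) = -1.93
(11) = 0.08
(12) = -0.04
(13) = 0.21
(14) = -0.15
(15) = 0.05
(16) = -0.02
(17) = 0.01
(18) = 0.00
(19) = 0.89
(20) = -1.21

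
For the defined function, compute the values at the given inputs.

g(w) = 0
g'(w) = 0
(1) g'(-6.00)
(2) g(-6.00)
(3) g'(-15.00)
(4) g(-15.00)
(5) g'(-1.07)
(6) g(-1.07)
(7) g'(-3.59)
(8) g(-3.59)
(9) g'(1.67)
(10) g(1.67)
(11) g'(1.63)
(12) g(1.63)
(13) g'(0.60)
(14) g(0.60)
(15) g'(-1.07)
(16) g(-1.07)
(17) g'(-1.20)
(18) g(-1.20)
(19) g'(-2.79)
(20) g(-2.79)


(1) = 0.00
(2) = 0.00
(3) = 0.00
(4) = 0.00
(5) = 0.00
(6) = 0.00
(7) = 0.00
(8) = 0.00
(9) = 0.00
(10) = 0.00
(11) = 0.00
(12) = 0.00
(13) = 0.00
(14) = 0.00
(15) = 0.00
(16) = 0.00
(17) = 0.00
(18) = 0.00
(19) = 0.00
(20) = 0.00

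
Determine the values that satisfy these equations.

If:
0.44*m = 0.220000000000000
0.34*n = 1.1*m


Then:
m = 0.50
n = 1.62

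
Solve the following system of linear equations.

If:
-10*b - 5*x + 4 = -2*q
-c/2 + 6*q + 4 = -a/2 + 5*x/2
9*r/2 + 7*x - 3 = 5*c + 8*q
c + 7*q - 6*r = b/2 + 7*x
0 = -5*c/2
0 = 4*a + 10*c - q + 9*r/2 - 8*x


Then:
a = 3182/1045
b = -446/5225
c = 0
q = -647/1045
r = -1286/825
x = 3778/5225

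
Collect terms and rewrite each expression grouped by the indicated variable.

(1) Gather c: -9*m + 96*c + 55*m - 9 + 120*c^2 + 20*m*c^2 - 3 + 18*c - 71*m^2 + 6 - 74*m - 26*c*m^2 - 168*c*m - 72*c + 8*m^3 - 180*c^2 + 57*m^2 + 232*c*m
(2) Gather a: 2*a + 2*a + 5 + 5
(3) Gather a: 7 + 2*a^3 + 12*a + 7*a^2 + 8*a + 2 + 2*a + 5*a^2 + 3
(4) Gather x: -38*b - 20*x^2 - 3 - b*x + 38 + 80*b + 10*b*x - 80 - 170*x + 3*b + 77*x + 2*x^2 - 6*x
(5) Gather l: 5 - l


(1) = c^2*(20*m - 60) + c*(-26*m^2 + 64*m + 42) + 8*m^3 - 14*m^2 - 28*m - 6
(2) = 4*a + 10
(3) = 2*a^3 + 12*a^2 + 22*a + 12
(4) = 45*b - 18*x^2 + x*(9*b - 99) - 45
(5) = 5 - l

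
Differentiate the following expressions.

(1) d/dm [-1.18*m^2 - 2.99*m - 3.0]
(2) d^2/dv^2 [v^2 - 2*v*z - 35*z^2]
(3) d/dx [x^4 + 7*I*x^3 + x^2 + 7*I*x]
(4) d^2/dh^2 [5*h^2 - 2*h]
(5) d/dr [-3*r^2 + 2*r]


(1) = -2.36*m - 2.99
(2) = 2
(3) = 4*x^3 + 21*I*x^2 + 2*x + 7*I
(4) = 10
(5) = 2 - 6*r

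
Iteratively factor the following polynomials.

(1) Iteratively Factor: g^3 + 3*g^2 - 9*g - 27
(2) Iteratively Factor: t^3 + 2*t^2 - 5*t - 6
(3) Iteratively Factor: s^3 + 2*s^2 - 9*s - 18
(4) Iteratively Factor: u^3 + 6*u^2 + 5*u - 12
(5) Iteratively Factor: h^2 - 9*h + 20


(1) = (g - 3)*(g^2 + 6*g + 9) = (g - 3)*(g + 3)*(g + 3)
(2) = (t - 2)*(t^2 + 4*t + 3) = (t - 2)*(t + 1)*(t + 3)
(3) = (s + 3)*(s^2 - s - 6) = (s - 3)*(s + 3)*(s + 2)
(4) = (u - 1)*(u^2 + 7*u + 12) = (u - 1)*(u + 3)*(u + 4)
(5) = (h - 5)*(h - 4)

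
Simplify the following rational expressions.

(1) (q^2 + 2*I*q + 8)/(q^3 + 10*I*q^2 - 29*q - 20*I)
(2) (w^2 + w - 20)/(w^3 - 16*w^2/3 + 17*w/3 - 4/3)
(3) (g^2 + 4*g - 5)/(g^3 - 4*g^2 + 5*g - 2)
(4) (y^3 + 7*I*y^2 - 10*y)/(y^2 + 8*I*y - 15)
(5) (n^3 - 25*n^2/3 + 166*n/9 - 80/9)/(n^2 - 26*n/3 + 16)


(1) = (q - 2*I)/(q^2 + 6*I*q - 5)
(2) = (3*w + 15)/(3*w^2 - 4*w + 1)
(3) = (g + 5)/(g^2 - 3*g + 2)
(4) = (y^2 + 2*I*y)/(y + 3*I)
(5) = (3*n^2 - 17*n + 10)/(3*n - 18)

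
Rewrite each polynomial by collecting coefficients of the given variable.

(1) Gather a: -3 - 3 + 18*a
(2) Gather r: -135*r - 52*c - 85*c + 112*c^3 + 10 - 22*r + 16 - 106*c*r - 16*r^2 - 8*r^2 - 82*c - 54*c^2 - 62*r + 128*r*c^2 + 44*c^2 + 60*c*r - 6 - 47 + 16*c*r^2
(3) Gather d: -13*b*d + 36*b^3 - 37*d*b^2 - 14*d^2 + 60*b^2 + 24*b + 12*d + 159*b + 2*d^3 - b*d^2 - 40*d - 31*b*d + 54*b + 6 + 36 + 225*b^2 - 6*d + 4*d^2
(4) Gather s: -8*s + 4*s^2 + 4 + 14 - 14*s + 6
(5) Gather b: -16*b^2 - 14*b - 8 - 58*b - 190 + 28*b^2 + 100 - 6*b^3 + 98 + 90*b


(1) = 18*a - 6
(2) = 112*c^3 - 10*c^2 - 219*c + r^2*(16*c - 24) + r*(128*c^2 - 46*c - 219) - 27
(3) = 36*b^3 + 285*b^2 + 237*b + 2*d^3 + d^2*(-b - 10) + d*(-37*b^2 - 44*b - 34) + 42
(4) = 4*s^2 - 22*s + 24
(5) = -6*b^3 + 12*b^2 + 18*b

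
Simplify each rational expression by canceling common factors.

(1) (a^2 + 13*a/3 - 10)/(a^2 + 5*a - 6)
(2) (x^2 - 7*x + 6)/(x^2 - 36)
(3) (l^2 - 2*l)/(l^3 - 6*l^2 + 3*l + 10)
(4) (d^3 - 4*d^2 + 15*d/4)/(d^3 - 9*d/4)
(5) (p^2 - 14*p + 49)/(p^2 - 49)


(1) = (3*a - 5)/(3*a - 3)
(2) = (x - 1)/(x + 6)
(3) = l/(l^2 - 4*l - 5)
(4) = (2*d - 5)/(2*d + 3)
(5) = (p - 7)/(p + 7)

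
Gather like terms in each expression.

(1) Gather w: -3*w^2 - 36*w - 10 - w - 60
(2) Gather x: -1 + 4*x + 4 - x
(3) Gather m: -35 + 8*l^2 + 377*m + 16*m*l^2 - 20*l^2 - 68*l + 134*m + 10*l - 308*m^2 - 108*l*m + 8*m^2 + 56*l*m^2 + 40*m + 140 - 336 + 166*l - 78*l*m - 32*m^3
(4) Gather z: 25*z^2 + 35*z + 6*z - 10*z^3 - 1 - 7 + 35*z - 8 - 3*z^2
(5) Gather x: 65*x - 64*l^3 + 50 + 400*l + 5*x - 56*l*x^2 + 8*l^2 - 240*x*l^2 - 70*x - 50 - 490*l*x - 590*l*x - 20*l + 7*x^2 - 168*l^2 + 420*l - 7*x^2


(1) = -3*w^2 - 37*w - 70
(2) = 3*x + 3
(3) = -12*l^2 + 108*l - 32*m^3 + m^2*(56*l - 300) + m*(16*l^2 - 186*l + 551) - 231
(4) = -10*z^3 + 22*z^2 + 76*z - 16
(5) = -64*l^3 - 160*l^2 - 56*l*x^2 + 800*l + x*(-240*l^2 - 1080*l)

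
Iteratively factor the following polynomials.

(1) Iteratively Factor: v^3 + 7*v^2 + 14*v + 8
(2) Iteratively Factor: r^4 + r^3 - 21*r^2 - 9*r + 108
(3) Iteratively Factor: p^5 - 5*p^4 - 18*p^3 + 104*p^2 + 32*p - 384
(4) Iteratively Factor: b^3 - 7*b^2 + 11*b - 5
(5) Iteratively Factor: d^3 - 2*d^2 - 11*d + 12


(1) = (v + 4)*(v^2 + 3*v + 2) = (v + 2)*(v + 4)*(v + 1)
(2) = (r + 3)*(r^3 - 2*r^2 - 15*r + 36) = (r - 3)*(r + 3)*(r^2 + r - 12) = (r - 3)*(r + 3)*(r + 4)*(r - 3)
(3) = (p - 4)*(p^4 - p^3 - 22*p^2 + 16*p + 96) = (p - 4)*(p + 4)*(p^3 - 5*p^2 - 2*p + 24) = (p - 4)*(p - 3)*(p + 4)*(p^2 - 2*p - 8) = (p - 4)*(p - 3)*(p + 2)*(p + 4)*(p - 4)
(4) = (b - 1)*(b^2 - 6*b + 5) = (b - 1)^2*(b - 5)
(5) = (d - 1)*(d^2 - d - 12) = (d - 4)*(d - 1)*(d + 3)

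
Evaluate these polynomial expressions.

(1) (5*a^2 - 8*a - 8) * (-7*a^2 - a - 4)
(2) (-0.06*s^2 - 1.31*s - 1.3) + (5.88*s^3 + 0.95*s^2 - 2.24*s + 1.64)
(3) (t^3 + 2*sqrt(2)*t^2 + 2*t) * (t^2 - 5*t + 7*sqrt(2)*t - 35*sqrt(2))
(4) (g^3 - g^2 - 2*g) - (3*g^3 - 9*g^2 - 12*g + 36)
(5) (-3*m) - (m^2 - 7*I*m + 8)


(1) = -35*a^4 + 51*a^3 + 44*a^2 + 40*a + 32
(2) = 5.88*s^3 + 0.89*s^2 - 3.55*s + 0.34
(3) = t^5 - 5*t^4 + 9*sqrt(2)*t^4 - 45*sqrt(2)*t^3 + 30*t^3 - 150*t^2 + 14*sqrt(2)*t^2 - 70*sqrt(2)*t
(4) = -2*g^3 + 8*g^2 + 10*g - 36
(5) = -m^2 - 3*m + 7*I*m - 8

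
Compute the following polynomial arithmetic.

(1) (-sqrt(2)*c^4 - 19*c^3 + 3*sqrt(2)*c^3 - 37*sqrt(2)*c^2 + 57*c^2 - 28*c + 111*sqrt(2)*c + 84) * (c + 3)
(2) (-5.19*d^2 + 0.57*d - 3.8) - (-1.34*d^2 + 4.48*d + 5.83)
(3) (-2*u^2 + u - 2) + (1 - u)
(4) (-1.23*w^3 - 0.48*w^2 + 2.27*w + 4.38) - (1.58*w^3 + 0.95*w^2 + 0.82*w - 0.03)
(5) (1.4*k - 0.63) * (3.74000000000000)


(1) = -sqrt(2)*c^5 - 19*c^4 - 28*sqrt(2)*c^3 + 143*c^2 + 333*sqrt(2)*c + 252
(2) = -3.85*d^2 - 3.91*d - 9.63
(3) = -2*u^2 - 1
(4) = -2.81*w^3 - 1.43*w^2 + 1.45*w + 4.41
(5) = 5.236*k - 2.3562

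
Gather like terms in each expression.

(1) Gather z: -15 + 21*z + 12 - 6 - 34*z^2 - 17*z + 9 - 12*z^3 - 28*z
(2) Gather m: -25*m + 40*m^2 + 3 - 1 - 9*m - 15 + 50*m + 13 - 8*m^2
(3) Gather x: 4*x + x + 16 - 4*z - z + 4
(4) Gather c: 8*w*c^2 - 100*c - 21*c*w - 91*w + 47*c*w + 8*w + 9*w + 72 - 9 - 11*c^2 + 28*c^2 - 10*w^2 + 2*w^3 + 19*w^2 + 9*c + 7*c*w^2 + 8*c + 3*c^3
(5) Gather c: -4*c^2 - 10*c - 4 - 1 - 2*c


(1) = -12*z^3 - 34*z^2 - 24*z
(2) = 32*m^2 + 16*m
(3) = 5*x - 5*z + 20
(4) = 3*c^3 + c^2*(8*w + 17) + c*(7*w^2 + 26*w - 83) + 2*w^3 + 9*w^2 - 74*w + 63
(5) = -4*c^2 - 12*c - 5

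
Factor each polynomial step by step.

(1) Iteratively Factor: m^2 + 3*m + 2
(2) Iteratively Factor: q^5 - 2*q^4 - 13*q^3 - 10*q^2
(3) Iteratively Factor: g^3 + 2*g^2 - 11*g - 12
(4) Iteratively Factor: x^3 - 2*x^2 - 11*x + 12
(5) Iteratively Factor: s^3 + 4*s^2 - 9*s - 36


(1) = (m + 2)*(m + 1)
(2) = (q)*(q^4 - 2*q^3 - 13*q^2 - 10*q) = q*(q - 5)*(q^3 + 3*q^2 + 2*q) = q*(q - 5)*(q + 2)*(q^2 + q) = q^2*(q - 5)*(q + 2)*(q + 1)
(3) = (g + 1)*(g^2 + g - 12) = (g + 1)*(g + 4)*(g - 3)
(4) = (x - 1)*(x^2 - x - 12) = (x - 4)*(x - 1)*(x + 3)
(5) = (s + 4)*(s^2 - 9) = (s - 3)*(s + 4)*(s + 3)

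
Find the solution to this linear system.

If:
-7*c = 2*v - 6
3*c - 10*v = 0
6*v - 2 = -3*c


Then:
No Solution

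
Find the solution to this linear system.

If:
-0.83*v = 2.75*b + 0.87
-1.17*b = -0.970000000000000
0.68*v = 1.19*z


Then:
b = 0.83
v = -3.80
z = -2.17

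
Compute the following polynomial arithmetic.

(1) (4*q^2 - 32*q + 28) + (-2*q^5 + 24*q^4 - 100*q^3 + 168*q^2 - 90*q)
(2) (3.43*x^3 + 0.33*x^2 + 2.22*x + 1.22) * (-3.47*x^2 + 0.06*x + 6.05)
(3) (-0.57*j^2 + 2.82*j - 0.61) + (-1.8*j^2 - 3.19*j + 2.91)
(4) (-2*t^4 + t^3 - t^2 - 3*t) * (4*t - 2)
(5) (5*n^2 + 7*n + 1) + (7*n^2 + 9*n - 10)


(1) = -2*q^5 + 24*q^4 - 100*q^3 + 172*q^2 - 122*q + 28
(2) = -11.9021*x^5 - 0.9393*x^4 + 13.0679*x^3 - 2.1037*x^2 + 13.5042*x + 7.381
(3) = -2.37*j^2 - 0.37*j + 2.3
(4) = -8*t^5 + 8*t^4 - 6*t^3 - 10*t^2 + 6*t
(5) = 12*n^2 + 16*n - 9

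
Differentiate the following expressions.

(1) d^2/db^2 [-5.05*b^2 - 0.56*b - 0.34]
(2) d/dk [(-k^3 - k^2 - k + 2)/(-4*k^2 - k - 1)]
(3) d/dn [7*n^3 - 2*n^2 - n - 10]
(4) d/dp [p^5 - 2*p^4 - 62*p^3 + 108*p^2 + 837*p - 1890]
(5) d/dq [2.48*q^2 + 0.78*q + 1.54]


(1) = -10.1000000000000
(2) = (4*k^4 + 2*k^3 + 18*k + 3)/(16*k^4 + 8*k^3 + 9*k^2 + 2*k + 1)
(3) = 21*n^2 - 4*n - 1
(4) = 5*p^4 - 8*p^3 - 186*p^2 + 216*p + 837
(5) = 4.96*q + 0.78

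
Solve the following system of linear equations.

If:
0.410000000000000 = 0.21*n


Then:
n = 1.95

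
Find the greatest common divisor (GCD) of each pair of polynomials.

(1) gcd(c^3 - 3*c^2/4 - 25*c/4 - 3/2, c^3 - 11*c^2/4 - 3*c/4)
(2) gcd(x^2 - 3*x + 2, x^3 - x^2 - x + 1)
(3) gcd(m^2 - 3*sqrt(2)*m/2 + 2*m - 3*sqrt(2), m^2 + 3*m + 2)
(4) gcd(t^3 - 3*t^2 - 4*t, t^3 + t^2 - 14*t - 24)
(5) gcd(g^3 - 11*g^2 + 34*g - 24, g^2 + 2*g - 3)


(1) = c^2 - 11*c/4 - 3/4
(2) = gcd((x - 2)*(x - 1), (x - 1)^2*(x + 1)) = x - 1
(3) = gcd((m + 2)*(m - 3*sqrt(2)/2), (m + 1)*(m + 2)) = m + 2
(4) = gcd(t*(t - 4)*(t + 1), (t - 4)*(t + 2)*(t + 3)) = t - 4
(5) = gcd((g - 6)*(g - 4)*(g - 1), (g - 1)*(g + 3)) = g - 1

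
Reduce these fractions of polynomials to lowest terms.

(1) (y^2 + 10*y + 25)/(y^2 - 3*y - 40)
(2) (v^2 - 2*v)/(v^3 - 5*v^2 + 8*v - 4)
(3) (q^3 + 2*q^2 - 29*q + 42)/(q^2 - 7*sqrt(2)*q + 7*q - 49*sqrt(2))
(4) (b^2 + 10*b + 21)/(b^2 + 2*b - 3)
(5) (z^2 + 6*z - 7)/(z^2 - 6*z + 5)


(1) = (y + 5)/(y - 8)
(2) = v/(v^2 - 3*v + 2)
(3) = (q^2 - 5*q + 6)/(q - 7*sqrt(2))
(4) = (b + 7)/(b - 1)
(5) = (z + 7)/(z - 5)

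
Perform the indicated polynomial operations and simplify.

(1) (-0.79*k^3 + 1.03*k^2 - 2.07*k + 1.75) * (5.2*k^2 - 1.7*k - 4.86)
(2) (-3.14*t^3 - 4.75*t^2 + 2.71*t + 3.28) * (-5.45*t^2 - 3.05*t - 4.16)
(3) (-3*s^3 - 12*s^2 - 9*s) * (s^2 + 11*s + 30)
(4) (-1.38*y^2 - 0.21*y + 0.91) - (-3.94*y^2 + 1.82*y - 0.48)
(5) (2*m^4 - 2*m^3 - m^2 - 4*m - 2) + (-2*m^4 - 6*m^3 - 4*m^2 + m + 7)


(1) = -4.108*k^5 + 6.699*k^4 - 8.6756*k^3 + 7.6132*k^2 + 7.0852*k - 8.505
(2) = 17.113*t^5 + 35.4645*t^4 + 12.7804*t^3 - 6.3815*t^2 - 21.2776*t - 13.6448
(3) = -3*s^5 - 45*s^4 - 231*s^3 - 459*s^2 - 270*s
(4) = 2.56*y^2 - 2.03*y + 1.39
(5) = -8*m^3 - 5*m^2 - 3*m + 5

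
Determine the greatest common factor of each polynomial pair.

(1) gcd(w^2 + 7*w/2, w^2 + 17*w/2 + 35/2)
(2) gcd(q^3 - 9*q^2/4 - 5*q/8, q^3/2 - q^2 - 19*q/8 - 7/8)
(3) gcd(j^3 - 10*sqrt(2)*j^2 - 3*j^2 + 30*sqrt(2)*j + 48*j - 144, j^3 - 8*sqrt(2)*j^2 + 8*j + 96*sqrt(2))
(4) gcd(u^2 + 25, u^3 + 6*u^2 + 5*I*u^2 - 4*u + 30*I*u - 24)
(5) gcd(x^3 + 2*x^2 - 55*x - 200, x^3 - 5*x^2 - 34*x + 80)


(1) = gcd(w*(w + 7/2), (w + 7/2)*(w + 5)) = w + 7/2
(2) = gcd(q*(q - 5/2)*(q + 1/4), (q/2 + 1/4)*(q - 7/2)*(q + 1)) = 1
(3) = j^2 - 10*sqrt(2)*j + 48
(4) = 1
(5) = gcd((x - 8)*(x + 5)^2, (x - 8)*(x - 2)*(x + 5)) = x^2 - 3*x - 40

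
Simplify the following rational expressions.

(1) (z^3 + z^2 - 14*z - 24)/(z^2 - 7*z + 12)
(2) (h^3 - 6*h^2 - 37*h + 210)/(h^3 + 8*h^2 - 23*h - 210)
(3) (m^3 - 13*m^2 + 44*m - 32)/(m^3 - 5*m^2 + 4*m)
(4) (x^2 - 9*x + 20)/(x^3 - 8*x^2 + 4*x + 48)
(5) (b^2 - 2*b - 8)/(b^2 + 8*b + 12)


(1) = (z^2 + 5*z + 6)/(z - 3)
(2) = (h - 7)/(h + 7)
(3) = (m - 8)/m
(4) = (x - 5)/(x^2 - 4*x - 12)
(5) = (b - 4)/(b + 6)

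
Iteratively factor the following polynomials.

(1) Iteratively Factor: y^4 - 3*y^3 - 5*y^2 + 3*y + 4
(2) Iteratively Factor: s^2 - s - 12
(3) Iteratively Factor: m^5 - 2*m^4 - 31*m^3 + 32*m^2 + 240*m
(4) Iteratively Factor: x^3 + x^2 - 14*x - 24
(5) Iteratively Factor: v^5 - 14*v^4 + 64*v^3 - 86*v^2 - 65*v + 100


(1) = (y - 4)*(y^3 + y^2 - y - 1) = (y - 4)*(y - 1)*(y^2 + 2*y + 1) = (y - 4)*(y - 1)*(y + 1)*(y + 1)
(2) = (s + 3)*(s - 4)
(3) = (m + 4)*(m^4 - 6*m^3 - 7*m^2 + 60*m) = m*(m + 4)*(m^3 - 6*m^2 - 7*m + 60) = m*(m - 5)*(m + 4)*(m^2 - m - 12) = m*(m - 5)*(m - 4)*(m + 4)*(m + 3)
(4) = (x + 2)*(x^2 - x - 12) = (x - 4)*(x + 2)*(x + 3)
(5) = (v - 4)*(v^4 - 10*v^3 + 24*v^2 + 10*v - 25) = (v - 5)*(v - 4)*(v^3 - 5*v^2 - v + 5) = (v - 5)^2*(v - 4)*(v^2 - 1) = (v - 5)^2*(v - 4)*(v - 1)*(v + 1)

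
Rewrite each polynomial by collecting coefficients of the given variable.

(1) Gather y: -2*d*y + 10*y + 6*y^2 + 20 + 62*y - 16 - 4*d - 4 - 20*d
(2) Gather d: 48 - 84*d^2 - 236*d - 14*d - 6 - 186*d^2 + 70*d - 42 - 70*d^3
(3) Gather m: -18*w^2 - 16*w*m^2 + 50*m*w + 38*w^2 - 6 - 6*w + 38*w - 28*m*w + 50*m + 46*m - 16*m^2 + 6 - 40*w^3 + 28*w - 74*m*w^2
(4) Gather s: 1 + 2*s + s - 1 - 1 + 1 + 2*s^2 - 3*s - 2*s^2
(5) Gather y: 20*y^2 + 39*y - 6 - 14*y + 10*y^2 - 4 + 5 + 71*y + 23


(1) = -24*d + 6*y^2 + y*(72 - 2*d)
(2) = -70*d^3 - 270*d^2 - 180*d
(3) = m^2*(-16*w - 16) + m*(-74*w^2 + 22*w + 96) - 40*w^3 + 20*w^2 + 60*w
(4) = 0
(5) = 30*y^2 + 96*y + 18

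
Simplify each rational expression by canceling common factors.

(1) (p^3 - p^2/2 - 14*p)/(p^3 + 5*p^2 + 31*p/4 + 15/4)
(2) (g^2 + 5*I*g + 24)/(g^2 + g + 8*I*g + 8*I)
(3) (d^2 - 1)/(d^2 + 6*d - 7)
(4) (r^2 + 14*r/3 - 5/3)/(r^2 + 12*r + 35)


(1) = (4*p^3 - 2*p^2 - 56*p)/(4*p^3 + 20*p^2 + 31*p + 15)
(2) = (g - 3*I)/(g + 1)
(3) = (d + 1)/(d + 7)
(4) = (3*r - 1)/(3*r + 21)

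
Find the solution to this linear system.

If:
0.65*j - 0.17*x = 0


Then:
j = 0.261538461538462*x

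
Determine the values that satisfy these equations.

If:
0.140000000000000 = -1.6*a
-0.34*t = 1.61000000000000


Then:
a = -0.09
t = -4.74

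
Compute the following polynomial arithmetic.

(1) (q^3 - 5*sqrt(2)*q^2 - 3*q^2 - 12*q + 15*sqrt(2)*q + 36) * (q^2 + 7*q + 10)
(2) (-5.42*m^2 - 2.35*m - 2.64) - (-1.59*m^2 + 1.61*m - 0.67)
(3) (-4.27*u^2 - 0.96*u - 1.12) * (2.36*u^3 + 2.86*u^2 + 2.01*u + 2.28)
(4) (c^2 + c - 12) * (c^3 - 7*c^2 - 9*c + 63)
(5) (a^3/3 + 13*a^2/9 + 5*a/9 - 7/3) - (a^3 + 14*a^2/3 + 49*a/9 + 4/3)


(1) = q^5 - 5*sqrt(2)*q^4 + 4*q^4 - 20*sqrt(2)*q^3 - 23*q^3 - 78*q^2 + 55*sqrt(2)*q^2 + 132*q + 150*sqrt(2)*q + 360
(2) = -3.83*m^2 - 3.96*m - 1.97
(3) = -10.0772*u^5 - 14.4778*u^4 - 13.9715*u^3 - 14.8684*u^2 - 4.44*u - 2.5536
(4) = c^5 - 6*c^4 - 28*c^3 + 138*c^2 + 171*c - 756
(5) = -2*a^3/3 - 29*a^2/9 - 44*a/9 - 11/3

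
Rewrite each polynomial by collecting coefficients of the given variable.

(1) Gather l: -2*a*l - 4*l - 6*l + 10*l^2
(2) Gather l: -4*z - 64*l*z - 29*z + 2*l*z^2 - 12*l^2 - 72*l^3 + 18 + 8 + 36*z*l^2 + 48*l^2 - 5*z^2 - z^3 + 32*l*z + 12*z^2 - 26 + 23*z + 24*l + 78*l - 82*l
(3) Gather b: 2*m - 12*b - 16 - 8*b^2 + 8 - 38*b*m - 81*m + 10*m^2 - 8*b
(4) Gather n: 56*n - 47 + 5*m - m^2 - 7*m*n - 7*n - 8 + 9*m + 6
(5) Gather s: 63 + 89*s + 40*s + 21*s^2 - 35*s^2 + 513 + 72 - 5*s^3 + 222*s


(1) = 10*l^2 + l*(-2*a - 10)
(2) = -72*l^3 + l^2*(36*z + 36) + l*(2*z^2 - 32*z + 20) - z^3 + 7*z^2 - 10*z
(3) = -8*b^2 + b*(-38*m - 20) + 10*m^2 - 79*m - 8
(4) = -m^2 + 14*m + n*(49 - 7*m) - 49
(5) = -5*s^3 - 14*s^2 + 351*s + 648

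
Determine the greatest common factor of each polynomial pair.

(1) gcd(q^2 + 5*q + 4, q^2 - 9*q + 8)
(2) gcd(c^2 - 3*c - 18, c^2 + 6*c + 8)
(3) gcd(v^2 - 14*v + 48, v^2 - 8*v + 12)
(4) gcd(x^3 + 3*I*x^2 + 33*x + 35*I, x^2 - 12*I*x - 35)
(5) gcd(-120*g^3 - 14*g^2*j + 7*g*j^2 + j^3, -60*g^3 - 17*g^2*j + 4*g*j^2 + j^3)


(1) = 1
(2) = gcd((c - 6)*(c + 3), (c + 2)*(c + 4)) = 1
(3) = v - 6
(4) = gcd((x - 5*I)*(x + I)*(x + 7*I), (x - 7*I)*(x - 5*I)) = x - 5*I
(5) = 20*g^2 - g*j - j^2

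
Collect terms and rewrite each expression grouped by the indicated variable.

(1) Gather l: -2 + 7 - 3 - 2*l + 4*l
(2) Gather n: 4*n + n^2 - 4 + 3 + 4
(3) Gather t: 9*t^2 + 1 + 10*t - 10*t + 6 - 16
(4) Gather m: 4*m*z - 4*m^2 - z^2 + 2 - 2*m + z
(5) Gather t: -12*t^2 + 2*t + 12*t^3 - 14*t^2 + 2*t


(1) = 2*l + 2
(2) = n^2 + 4*n + 3
(3) = 9*t^2 - 9
(4) = -4*m^2 + m*(4*z - 2) - z^2 + z + 2
(5) = 12*t^3 - 26*t^2 + 4*t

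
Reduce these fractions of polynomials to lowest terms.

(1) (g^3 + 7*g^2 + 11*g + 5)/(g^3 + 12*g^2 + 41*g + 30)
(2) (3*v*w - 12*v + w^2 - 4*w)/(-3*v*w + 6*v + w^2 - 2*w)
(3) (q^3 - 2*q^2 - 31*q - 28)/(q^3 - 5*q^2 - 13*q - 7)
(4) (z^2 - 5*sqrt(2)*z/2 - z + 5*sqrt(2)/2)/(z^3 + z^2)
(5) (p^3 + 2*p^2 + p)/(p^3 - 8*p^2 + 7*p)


(1) = (g + 1)/(g + 6)
(2) = (-3*v*w + 12*v - w^2 + 4*w)/(3*v*w - 6*v - w^2 + 2*w)
(3) = (q + 4)/(q + 1)
(4) = (2*z^2 + z*(-5*sqrt(2) - 2) + 5*sqrt(2))/(2*z^3 + 2*z^2)
(5) = (p^2 + 2*p + 1)/(p^2 - 8*p + 7)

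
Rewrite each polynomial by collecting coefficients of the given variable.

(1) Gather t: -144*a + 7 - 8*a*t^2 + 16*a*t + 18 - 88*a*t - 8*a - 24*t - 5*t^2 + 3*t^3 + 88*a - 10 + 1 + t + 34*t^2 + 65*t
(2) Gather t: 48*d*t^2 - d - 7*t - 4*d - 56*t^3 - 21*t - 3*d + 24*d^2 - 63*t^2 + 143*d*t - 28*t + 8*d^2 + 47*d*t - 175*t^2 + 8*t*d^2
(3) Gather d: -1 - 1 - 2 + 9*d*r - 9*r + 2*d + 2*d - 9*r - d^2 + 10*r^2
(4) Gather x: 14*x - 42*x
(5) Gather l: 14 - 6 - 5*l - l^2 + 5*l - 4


(1) = -64*a + 3*t^3 + t^2*(29 - 8*a) + t*(42 - 72*a) + 16
(2) = 32*d^2 - 8*d - 56*t^3 + t^2*(48*d - 238) + t*(8*d^2 + 190*d - 56)
(3) = -d^2 + d*(9*r + 4) + 10*r^2 - 18*r - 4
(4) = -28*x
(5) = 4 - l^2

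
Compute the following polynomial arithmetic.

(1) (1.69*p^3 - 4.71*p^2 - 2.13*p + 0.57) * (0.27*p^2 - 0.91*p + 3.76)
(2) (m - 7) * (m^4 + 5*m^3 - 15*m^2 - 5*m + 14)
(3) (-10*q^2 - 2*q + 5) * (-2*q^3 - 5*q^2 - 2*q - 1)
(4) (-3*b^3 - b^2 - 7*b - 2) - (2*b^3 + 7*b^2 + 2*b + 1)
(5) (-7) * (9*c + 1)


(1) = 0.4563*p^5 - 2.8096*p^4 + 10.0654*p^3 - 15.6174*p^2 - 8.5275*p + 2.1432
(2) = m^5 - 2*m^4 - 50*m^3 + 100*m^2 + 49*m - 98
(3) = 20*q^5 + 54*q^4 + 20*q^3 - 11*q^2 - 8*q - 5
(4) = -5*b^3 - 8*b^2 - 9*b - 3
(5) = -63*c - 7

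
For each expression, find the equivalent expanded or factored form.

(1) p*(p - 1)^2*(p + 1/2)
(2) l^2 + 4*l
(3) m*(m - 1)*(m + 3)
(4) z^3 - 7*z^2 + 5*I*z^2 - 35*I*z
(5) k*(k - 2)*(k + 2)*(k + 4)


(1) = p^4 - 3*p^3/2 + p/2
(2) = l*(l + 4)
(3) = m^3 + 2*m^2 - 3*m
(4) = z*(z - 7)*(z + 5*I)
(5) = k^4 + 4*k^3 - 4*k^2 - 16*k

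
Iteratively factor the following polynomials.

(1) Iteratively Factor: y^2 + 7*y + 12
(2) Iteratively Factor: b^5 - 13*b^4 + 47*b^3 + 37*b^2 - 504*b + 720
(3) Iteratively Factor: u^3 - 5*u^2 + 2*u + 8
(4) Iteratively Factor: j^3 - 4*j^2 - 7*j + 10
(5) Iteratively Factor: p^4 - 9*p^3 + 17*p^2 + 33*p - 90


(1) = (y + 4)*(y + 3)
(2) = (b - 4)*(b^4 - 9*b^3 + 11*b^2 + 81*b - 180) = (b - 5)*(b - 4)*(b^3 - 4*b^2 - 9*b + 36) = (b - 5)*(b - 4)^2*(b^2 - 9) = (b - 5)*(b - 4)^2*(b - 3)*(b + 3)
(3) = (u - 4)*(u^2 - u - 2) = (u - 4)*(u - 2)*(u + 1)
(4) = (j - 1)*(j^2 - 3*j - 10) = (j - 5)*(j - 1)*(j + 2)
(5) = (p - 5)*(p^3 - 4*p^2 - 3*p + 18) = (p - 5)*(p + 2)*(p^2 - 6*p + 9) = (p - 5)*(p - 3)*(p + 2)*(p - 3)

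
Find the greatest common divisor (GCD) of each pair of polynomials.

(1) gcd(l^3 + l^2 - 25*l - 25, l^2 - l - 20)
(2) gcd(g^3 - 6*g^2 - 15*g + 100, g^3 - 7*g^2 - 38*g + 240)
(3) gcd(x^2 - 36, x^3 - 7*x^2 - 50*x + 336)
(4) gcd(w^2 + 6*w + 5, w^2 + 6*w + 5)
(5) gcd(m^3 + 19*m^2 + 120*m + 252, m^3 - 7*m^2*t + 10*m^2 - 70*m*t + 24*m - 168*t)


(1) = gcd((l - 5)*(l + 1)*(l + 5), (l - 5)*(l + 4)) = l - 5
(2) = gcd((g - 5)^2*(g + 4), (g - 8)*(g - 5)*(g + 6)) = g - 5
(3) = x - 6
(4) = w^2 + 6*w + 5
(5) = m + 6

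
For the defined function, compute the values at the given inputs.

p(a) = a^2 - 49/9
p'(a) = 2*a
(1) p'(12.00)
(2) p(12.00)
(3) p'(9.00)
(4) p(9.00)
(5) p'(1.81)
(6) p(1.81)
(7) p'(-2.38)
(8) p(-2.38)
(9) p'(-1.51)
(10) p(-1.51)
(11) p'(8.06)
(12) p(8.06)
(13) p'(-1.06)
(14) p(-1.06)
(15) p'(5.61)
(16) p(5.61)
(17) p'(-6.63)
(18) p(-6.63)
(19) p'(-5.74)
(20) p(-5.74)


(1) = 24.00
(2) = 138.56
(3) = 18.00
(4) = 75.56
(5) = 3.62
(6) = -2.17
(7) = -4.76
(8) = 0.22
(9) = -3.02
(10) = -3.16
(11) = 16.12
(12) = 59.52
(13) = -2.12
(14) = -4.32
(15) = 11.22
(16) = 26.03
(17) = -13.26
(18) = 38.51
(19) = -11.48
(20) = 27.50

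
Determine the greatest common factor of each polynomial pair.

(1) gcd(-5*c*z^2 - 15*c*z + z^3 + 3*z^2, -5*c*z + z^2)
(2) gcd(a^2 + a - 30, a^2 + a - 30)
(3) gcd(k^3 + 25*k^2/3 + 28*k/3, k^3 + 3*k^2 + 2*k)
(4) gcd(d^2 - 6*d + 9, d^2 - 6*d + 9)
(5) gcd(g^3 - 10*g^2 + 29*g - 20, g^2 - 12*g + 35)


(1) = gcd(z*(-5*c + z)*(z + 3), z*(-5*c + z)) = -5*c*z + z^2
(2) = gcd((a - 5)*(a + 6), (a - 5)*(a + 6)) = a^2 + a - 30
(3) = k
(4) = gcd((d - 3)^2, (d - 3)^2) = d^2 - 6*d + 9
(5) = g - 5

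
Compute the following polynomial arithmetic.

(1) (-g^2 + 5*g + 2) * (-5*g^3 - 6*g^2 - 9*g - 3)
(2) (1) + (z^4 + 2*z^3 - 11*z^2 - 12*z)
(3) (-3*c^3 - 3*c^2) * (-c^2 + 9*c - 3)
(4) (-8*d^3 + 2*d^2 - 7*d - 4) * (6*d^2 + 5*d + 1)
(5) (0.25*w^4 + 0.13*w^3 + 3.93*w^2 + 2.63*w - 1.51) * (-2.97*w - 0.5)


(1) = 5*g^5 - 19*g^4 - 31*g^3 - 54*g^2 - 33*g - 6
(2) = z^4 + 2*z^3 - 11*z^2 - 12*z + 1
(3) = 3*c^5 - 24*c^4 - 18*c^3 + 9*c^2
(4) = -48*d^5 - 28*d^4 - 40*d^3 - 57*d^2 - 27*d - 4
(5) = -0.7425*w^5 - 0.5111*w^4 - 11.7371*w^3 - 9.7761*w^2 + 3.1697*w + 0.755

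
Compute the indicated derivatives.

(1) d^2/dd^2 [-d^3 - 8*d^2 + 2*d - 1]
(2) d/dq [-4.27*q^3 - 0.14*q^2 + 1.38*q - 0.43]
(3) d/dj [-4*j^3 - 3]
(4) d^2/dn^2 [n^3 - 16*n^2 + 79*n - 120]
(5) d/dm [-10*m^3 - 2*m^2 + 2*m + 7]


(1) = -6*d - 16
(2) = -12.81*q^2 - 0.28*q + 1.38
(3) = -12*j^2
(4) = 6*n - 32
(5) = -30*m^2 - 4*m + 2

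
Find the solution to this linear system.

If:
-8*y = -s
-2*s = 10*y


Then:
s = 0
y = 0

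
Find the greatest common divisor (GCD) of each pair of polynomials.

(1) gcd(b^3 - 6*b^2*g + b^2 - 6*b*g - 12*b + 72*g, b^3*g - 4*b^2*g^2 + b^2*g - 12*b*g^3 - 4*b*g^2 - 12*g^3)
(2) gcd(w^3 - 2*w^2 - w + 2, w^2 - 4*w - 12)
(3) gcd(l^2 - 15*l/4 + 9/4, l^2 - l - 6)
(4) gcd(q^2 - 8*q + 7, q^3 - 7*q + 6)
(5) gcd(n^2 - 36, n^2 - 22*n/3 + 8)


(1) = b - 6*g
(2) = gcd((w - 2)*(w - 1)*(w + 1), (w - 6)*(w + 2)) = 1
(3) = gcd((l - 3)*(l - 3/4), (l - 3)*(l + 2)) = l - 3
(4) = q - 1
(5) = gcd((n - 6)*(n + 6), (n - 6)*(n - 4/3)) = n - 6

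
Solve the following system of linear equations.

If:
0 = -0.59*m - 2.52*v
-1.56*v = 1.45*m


Then:
m = 0.00
v = 0.00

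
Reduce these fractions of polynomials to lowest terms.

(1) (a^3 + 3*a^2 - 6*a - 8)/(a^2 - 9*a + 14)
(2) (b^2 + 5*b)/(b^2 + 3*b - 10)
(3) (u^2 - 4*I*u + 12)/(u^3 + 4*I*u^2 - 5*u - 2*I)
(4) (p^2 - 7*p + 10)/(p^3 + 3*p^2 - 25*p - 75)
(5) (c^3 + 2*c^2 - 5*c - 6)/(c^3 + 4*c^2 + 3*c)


(1) = (a^2 + 5*a + 4)/(a - 7)
(2) = b/(b - 2)
(3) = (u - 6*I)/(u^2 + 2*I*u - 1)
(4) = (p - 2)/(p^2 + 8*p + 15)
(5) = (c - 2)/c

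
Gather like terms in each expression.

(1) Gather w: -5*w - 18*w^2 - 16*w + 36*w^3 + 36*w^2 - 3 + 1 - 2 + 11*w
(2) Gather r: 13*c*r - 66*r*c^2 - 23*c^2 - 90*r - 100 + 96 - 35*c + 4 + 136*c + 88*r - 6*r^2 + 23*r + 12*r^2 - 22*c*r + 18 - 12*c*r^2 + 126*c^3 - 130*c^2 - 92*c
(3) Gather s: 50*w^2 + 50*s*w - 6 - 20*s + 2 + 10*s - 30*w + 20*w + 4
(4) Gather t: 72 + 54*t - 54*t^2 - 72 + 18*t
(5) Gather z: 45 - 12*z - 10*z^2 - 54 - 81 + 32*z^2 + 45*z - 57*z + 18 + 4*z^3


(1) = 36*w^3 + 18*w^2 - 10*w - 4
(2) = 126*c^3 - 153*c^2 + 9*c + r^2*(6 - 12*c) + r*(-66*c^2 - 9*c + 21) + 18
(3) = s*(50*w - 10) + 50*w^2 - 10*w
(4) = -54*t^2 + 72*t
(5) = 4*z^3 + 22*z^2 - 24*z - 72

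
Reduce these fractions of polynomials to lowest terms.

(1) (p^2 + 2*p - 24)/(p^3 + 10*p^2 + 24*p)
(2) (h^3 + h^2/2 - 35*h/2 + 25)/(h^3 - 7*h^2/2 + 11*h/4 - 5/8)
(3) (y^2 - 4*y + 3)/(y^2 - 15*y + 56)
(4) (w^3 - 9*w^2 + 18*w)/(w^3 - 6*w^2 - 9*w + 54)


(1) = (p - 4)/(p^2 + 4*p)
(2) = (4*h^2 + 12*h - 40)/(4*h^2 - 4*h + 1)
(3) = (y^2 - 4*y + 3)/(y^2 - 15*y + 56)
(4) = w/(w + 3)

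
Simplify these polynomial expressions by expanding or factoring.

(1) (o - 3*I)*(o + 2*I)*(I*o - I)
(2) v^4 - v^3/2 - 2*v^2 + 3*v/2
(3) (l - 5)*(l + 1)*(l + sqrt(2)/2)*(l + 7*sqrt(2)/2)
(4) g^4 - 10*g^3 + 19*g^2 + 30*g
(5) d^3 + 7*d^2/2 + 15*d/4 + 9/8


(1) = I*o^3 + o^2 - I*o^2 - o + 6*I*o - 6*I
(2) = v*(v - 1)^2*(v + 3/2)
(3) = l^4 - 4*l^3 + 4*sqrt(2)*l^3 - 16*sqrt(2)*l^2 - 3*l^2/2 - 20*sqrt(2)*l - 14*l - 35/2
(4) = g*(g - 6)*(g - 5)*(g + 1)
(5) = (d + 1/2)*(d + 3/2)^2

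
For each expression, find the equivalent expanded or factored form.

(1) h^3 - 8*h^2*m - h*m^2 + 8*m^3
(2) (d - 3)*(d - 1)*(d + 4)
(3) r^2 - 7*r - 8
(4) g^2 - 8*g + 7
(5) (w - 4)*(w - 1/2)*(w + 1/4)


(1) = (h - 8*m)*(h - m)*(h + m)
(2) = d^3 - 13*d + 12
(3) = (r - 8)*(r + 1)
(4) = (g - 7)*(g - 1)
(5) = w^3 - 17*w^2/4 + 7*w/8 + 1/2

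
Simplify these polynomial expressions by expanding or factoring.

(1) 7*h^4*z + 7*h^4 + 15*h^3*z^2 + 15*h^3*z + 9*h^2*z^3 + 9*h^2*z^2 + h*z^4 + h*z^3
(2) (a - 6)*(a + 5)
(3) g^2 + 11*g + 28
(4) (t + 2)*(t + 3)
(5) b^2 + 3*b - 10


(1) = (h + z)^2*(7*h + z)*(h*z + h)
(2) = a^2 - a - 30
(3) = (g + 4)*(g + 7)
(4) = t^2 + 5*t + 6
(5) = (b - 2)*(b + 5)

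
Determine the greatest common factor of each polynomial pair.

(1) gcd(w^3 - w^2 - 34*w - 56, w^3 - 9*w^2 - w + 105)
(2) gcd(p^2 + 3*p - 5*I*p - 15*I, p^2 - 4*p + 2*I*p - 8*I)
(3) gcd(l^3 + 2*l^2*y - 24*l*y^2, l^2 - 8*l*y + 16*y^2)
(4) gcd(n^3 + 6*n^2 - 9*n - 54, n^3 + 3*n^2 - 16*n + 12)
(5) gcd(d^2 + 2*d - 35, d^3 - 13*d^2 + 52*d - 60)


(1) = gcd((w - 7)*(w + 2)*(w + 4), (w - 7)*(w - 5)*(w + 3)) = w - 7
(2) = gcd((p + 3)*(p - 5*I), (p - 4)*(p + 2*I)) = 1
(3) = gcd(l*(l - 4*y)*(l + 6*y), (l - 4*y)^2) = -l + 4*y
(4) = n + 6
(5) = d - 5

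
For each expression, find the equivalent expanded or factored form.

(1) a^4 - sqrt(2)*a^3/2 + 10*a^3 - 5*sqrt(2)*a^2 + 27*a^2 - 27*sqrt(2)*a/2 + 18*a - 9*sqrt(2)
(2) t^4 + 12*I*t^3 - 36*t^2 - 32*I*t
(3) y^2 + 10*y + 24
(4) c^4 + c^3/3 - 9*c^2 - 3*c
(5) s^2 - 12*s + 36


(1) = (a + 1)*(a + 3)*(a + 6)*(a - sqrt(2)/2)
(2) = t*(t + 2*I)^2*(t + 8*I)
(3) = (y + 4)*(y + 6)
(4) = c*(c - 3)*(c + 1/3)*(c + 3)
(5) = (s - 6)^2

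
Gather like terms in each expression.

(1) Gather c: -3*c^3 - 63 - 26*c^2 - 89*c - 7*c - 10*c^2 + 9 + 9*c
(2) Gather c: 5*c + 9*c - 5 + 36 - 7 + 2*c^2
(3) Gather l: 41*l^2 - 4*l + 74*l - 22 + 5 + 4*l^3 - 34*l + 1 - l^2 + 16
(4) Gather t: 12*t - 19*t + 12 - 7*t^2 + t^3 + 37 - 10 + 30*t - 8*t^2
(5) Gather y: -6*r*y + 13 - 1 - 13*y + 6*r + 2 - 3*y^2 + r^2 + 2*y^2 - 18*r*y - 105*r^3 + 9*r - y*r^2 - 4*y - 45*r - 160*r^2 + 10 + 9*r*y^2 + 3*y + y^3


(1) = -3*c^3 - 36*c^2 - 87*c - 54
(2) = 2*c^2 + 14*c + 24
(3) = 4*l^3 + 40*l^2 + 36*l
(4) = t^3 - 15*t^2 + 23*t + 39
(5) = -105*r^3 - 159*r^2 - 30*r + y^3 + y^2*(9*r - 1) + y*(-r^2 - 24*r - 14) + 24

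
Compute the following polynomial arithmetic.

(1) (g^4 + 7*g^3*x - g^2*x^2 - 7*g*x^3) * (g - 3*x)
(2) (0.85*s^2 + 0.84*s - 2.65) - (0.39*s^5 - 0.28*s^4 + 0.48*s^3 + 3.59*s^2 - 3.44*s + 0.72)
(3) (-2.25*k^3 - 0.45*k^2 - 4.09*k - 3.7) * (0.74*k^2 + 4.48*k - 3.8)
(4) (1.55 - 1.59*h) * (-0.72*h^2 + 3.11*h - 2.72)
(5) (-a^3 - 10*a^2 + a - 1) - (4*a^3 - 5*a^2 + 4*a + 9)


(1) = g^5 + 4*g^4*x - 22*g^3*x^2 - 4*g^2*x^3 + 21*g*x^4
(2) = -0.39*s^5 + 0.28*s^4 - 0.48*s^3 - 2.74*s^2 + 4.28*s - 3.37
(3) = -1.665*k^5 - 10.413*k^4 + 3.5074*k^3 - 19.3512*k^2 - 1.034*k + 14.06
(4) = 1.1448*h^3 - 6.0609*h^2 + 9.1453*h - 4.216
(5) = -5*a^3 - 5*a^2 - 3*a - 10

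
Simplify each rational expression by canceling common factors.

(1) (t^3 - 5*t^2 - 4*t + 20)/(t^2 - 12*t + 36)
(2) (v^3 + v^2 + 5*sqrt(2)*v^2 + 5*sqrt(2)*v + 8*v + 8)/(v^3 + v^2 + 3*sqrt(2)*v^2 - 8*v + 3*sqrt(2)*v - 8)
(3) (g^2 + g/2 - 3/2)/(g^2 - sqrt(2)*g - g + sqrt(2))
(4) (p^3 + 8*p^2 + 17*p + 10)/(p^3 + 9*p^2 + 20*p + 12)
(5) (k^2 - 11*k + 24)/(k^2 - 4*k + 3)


(1) = (t^3 - 5*t^2 - 4*t + 20)/(t^2 - 12*t + 36)
(2) = (v + sqrt(2))/(v - sqrt(2))
(3) = (2*g + 3)/(2*g - 2*sqrt(2))
(4) = (p + 5)/(p + 6)
(5) = (k - 8)/(k - 1)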